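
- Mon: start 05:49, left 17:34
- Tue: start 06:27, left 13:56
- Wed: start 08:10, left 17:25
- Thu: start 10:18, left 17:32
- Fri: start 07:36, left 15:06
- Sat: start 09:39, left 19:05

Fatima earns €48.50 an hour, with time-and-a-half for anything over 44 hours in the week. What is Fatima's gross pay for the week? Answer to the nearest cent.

€2763.29

Mon: 05:49–17:34 = 11 h 45 min
Tue: 06:27–13:56 = 7 h 29 min
Wed: 08:10–17:25 = 9 h 15 min
Thu: 10:18–17:32 = 7 h 14 min
Fri: 07:36–15:06 = 7 h 30 min
Sat: 09:39–19:05 = 9 h 26 min
Total worked: 52 h 39 min = 3159 min.
Regular 44 h 0 min = 2640 min at €48.50/h; overtime 8 h 39 min = 519 min at €72.75/h.
Pay = (2640 × €48.50 + 519 × €72.75) ÷ 60 = €2763.29.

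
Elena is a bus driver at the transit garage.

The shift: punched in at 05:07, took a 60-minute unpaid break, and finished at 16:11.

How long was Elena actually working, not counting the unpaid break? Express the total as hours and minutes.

The shift: 05:07–16:11 = 11 h 4 min; less 60 min break → 10 h 4 min

10 h 4 min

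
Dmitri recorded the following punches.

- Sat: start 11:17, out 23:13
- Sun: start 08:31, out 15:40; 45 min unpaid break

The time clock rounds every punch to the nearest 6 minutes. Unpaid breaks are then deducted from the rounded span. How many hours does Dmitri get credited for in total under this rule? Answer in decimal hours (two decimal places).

Sat: in 11:17→11:18, out 23:13→23:12; 11 h 54 min
Sun: in 08:31→08:30, out 15:40→15:42; 7 h 12 min − 45 min = 6 h 27 min
Total credited: 18 h 21 min.

18.35 hours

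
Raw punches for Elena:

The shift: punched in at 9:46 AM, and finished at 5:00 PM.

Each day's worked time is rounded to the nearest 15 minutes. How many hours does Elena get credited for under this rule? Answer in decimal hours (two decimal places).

The shift: 9:46 AM–5:00 PM = 7 h 14 min → rounds to 7 h 15 min

7.25 hours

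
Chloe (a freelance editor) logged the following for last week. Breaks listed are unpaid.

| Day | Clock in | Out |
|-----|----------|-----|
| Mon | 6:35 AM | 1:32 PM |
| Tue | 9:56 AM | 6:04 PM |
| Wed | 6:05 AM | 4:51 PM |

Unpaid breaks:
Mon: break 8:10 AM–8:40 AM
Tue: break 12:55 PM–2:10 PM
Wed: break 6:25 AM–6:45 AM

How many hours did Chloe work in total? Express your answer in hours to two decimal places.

23.77 hours

Mon: 6:35 AM–1:32 PM = 6 h 57 min; less 30 min break → 6 h 27 min
Tue: 9:56 AM–6:04 PM = 8 h 8 min; less 75 min break → 6 h 53 min
Wed: 6:05 AM–4:51 PM = 10 h 46 min; less 20 min break → 10 h 26 min
Total: 6 h 27 min + 6 h 53 min + 10 h 26 min = 23 h 46 min.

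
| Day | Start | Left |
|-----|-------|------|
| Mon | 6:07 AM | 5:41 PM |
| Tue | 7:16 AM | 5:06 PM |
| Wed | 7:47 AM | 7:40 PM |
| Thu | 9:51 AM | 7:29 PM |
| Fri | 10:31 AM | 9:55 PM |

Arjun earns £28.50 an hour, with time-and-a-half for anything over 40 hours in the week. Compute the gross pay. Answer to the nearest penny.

£1752.04

Mon: 6:07 AM–5:41 PM = 11 h 34 min
Tue: 7:16 AM–5:06 PM = 9 h 50 min
Wed: 7:47 AM–7:40 PM = 11 h 53 min
Thu: 9:51 AM–7:29 PM = 9 h 38 min
Fri: 10:31 AM–9:55 PM = 11 h 24 min
Total worked: 54 h 19 min = 3259 min.
Regular 40 h 0 min = 2400 min at £28.50/h; overtime 14 h 19 min = 859 min at £42.75/h.
Pay = (2400 × £28.50 + 859 × £42.75) ÷ 60 = £1752.04.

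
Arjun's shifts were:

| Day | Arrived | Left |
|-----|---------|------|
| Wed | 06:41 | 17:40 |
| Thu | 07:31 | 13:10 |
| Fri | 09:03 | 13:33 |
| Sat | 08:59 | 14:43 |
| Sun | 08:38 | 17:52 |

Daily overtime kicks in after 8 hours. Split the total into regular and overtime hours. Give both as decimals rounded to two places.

Wed: 06:41–17:40 = 10 h 59 min
Thu: 07:31–13:10 = 5 h 39 min
Fri: 09:03–13:33 = 4 h 30 min
Sat: 08:59–14:43 = 5 h 44 min
Sun: 08:38–17:52 = 9 h 14 min
Wed reg 8 h 0 min / OT 2 h 59 min; Thu reg 5 h 39 min / OT 0 h 0 min; Fri reg 4 h 30 min / OT 0 h 0 min; Sat reg 5 h 44 min / OT 0 h 0 min; Sun reg 8 h 0 min / OT 1 h 14 min.
Totals: regular 31 h 53 min, overtime 4 h 13 min.

Regular 31.88 hours, overtime 4.22 hours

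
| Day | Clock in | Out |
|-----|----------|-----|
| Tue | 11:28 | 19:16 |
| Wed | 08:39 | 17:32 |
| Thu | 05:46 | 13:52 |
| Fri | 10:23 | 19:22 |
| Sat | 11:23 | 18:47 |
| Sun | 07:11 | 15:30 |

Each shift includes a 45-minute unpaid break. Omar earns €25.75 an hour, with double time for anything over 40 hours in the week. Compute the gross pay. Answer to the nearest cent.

€1286.64

Tue: 11:28–19:16 = 7 h 48 min; less 45 min break → 7 h 3 min
Wed: 08:39–17:32 = 8 h 53 min; less 45 min break → 8 h 8 min
Thu: 05:46–13:52 = 8 h 6 min; less 45 min break → 7 h 21 min
Fri: 10:23–19:22 = 8 h 59 min; less 45 min break → 8 h 14 min
Sat: 11:23–18:47 = 7 h 24 min; less 45 min break → 6 h 39 min
Sun: 07:11–15:30 = 8 h 19 min; less 45 min break → 7 h 34 min
Total worked: 44 h 59 min = 2699 min.
Regular 40 h 0 min = 2400 min at €25.75/h; overtime 4 h 59 min = 299 min at €51.50/h.
Pay = (2400 × €25.75 + 299 × €51.50) ÷ 60 = €1286.64.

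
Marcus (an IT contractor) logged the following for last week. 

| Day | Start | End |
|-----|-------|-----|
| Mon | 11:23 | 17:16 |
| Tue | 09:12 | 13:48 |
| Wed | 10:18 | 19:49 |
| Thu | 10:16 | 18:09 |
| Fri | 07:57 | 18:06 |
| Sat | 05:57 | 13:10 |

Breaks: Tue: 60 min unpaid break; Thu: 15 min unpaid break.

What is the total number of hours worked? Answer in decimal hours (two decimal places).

Mon: 11:23–17:16 = 5 h 53 min
Tue: 09:12–13:48 = 4 h 36 min; less 60 min break → 3 h 36 min
Wed: 10:18–19:49 = 9 h 31 min
Thu: 10:16–18:09 = 7 h 53 min; less 15 min break → 7 h 38 min
Fri: 07:57–18:06 = 10 h 9 min
Sat: 05:57–13:10 = 7 h 13 min
Total: 5 h 53 min + 3 h 36 min + 9 h 31 min + 7 h 38 min + 10 h 9 min + 7 h 13 min = 44 h 0 min.

44.00 hours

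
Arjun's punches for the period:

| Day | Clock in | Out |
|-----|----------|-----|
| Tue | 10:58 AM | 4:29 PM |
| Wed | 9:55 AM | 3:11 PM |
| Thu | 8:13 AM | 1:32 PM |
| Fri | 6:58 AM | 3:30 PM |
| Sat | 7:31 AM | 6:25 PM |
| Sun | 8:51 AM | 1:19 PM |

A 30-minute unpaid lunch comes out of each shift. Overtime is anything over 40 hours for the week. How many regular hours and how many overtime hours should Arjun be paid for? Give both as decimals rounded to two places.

Tue: 10:58 AM–4:29 PM = 5 h 31 min; less 30 min break → 5 h 1 min
Wed: 9:55 AM–3:11 PM = 5 h 16 min; less 30 min break → 4 h 46 min
Thu: 8:13 AM–1:32 PM = 5 h 19 min; less 30 min break → 4 h 49 min
Fri: 6:58 AM–3:30 PM = 8 h 32 min; less 30 min break → 8 h 2 min
Sat: 7:31 AM–6:25 PM = 10 h 54 min; less 30 min break → 10 h 24 min
Sun: 8:51 AM–1:19 PM = 4 h 28 min; less 30 min break → 3 h 58 min
Total worked: 37 h 0 min = 37.00 h.
Threshold 40 h → overtime 0 h 0 min, regular 37 h 0 min.

Regular 37.00 hours, overtime 0.00 hours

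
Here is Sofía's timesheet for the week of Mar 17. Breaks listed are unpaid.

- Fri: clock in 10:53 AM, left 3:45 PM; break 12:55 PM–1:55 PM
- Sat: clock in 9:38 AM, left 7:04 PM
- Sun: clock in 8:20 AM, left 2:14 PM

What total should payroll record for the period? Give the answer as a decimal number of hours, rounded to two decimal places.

19.20 hours

Fri: 10:53 AM–3:45 PM = 4 h 52 min; less 60 min break → 3 h 52 min
Sat: 9:38 AM–7:04 PM = 9 h 26 min
Sun: 8:20 AM–2:14 PM = 5 h 54 min
Total: 3 h 52 min + 9 h 26 min + 5 h 54 min = 19 h 12 min.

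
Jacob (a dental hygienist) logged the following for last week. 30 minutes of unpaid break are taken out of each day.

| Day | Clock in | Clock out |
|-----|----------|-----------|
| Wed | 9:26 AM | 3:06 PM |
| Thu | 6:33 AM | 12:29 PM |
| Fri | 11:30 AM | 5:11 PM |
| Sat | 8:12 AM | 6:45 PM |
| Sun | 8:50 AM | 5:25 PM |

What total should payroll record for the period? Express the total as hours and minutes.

Wed: 9:26 AM–3:06 PM = 5 h 40 min; less 30 min break → 5 h 10 min
Thu: 6:33 AM–12:29 PM = 5 h 56 min; less 30 min break → 5 h 26 min
Fri: 11:30 AM–5:11 PM = 5 h 41 min; less 30 min break → 5 h 11 min
Sat: 8:12 AM–6:45 PM = 10 h 33 min; less 30 min break → 10 h 3 min
Sun: 8:50 AM–5:25 PM = 8 h 35 min; less 30 min break → 8 h 5 min
Total: 5 h 10 min + 5 h 26 min + 5 h 11 min + 10 h 3 min + 8 h 5 min = 33 h 55 min.

33 h 55 min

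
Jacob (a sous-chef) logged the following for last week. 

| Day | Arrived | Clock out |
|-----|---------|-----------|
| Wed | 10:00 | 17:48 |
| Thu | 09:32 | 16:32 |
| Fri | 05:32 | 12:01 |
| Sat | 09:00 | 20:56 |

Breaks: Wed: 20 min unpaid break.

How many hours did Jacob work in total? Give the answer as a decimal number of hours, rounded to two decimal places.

Wed: 10:00–17:48 = 7 h 48 min; less 20 min break → 7 h 28 min
Thu: 09:32–16:32 = 7 h 0 min
Fri: 05:32–12:01 = 6 h 29 min
Sat: 09:00–20:56 = 11 h 56 min
Total: 7 h 28 min + 7 h 0 min + 6 h 29 min + 11 h 56 min = 32 h 53 min.

32.88 hours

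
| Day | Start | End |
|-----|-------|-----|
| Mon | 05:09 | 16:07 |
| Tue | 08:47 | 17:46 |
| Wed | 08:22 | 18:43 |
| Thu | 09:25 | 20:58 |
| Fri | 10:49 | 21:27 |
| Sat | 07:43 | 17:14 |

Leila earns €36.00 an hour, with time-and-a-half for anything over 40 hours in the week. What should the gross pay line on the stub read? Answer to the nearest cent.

€2628.00

Mon: 05:09–16:07 = 10 h 58 min
Tue: 08:47–17:46 = 8 h 59 min
Wed: 08:22–18:43 = 10 h 21 min
Thu: 09:25–20:58 = 11 h 33 min
Fri: 10:49–21:27 = 10 h 38 min
Sat: 07:43–17:14 = 9 h 31 min
Total worked: 62 h 0 min = 3720 min.
Regular 40 h 0 min = 2400 min at €36.00/h; overtime 22 h 0 min = 1320 min at €54.00/h.
Pay = (2400 × €36.00 + 1320 × €54.00) ÷ 60 = €2628.00.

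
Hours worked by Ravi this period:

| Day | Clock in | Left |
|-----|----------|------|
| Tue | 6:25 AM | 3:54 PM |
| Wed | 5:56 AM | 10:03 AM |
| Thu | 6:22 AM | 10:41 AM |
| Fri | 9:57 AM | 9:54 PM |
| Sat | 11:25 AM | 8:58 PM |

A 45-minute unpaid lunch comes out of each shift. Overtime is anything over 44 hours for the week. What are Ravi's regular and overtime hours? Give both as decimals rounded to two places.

Tue: 6:25 AM–3:54 PM = 9 h 29 min; less 45 min break → 8 h 44 min
Wed: 5:56 AM–10:03 AM = 4 h 7 min; less 45 min break → 3 h 22 min
Thu: 6:22 AM–10:41 AM = 4 h 19 min; less 45 min break → 3 h 34 min
Fri: 9:57 AM–9:54 PM = 11 h 57 min; less 45 min break → 11 h 12 min
Sat: 11:25 AM–8:58 PM = 9 h 33 min; less 45 min break → 8 h 48 min
Total worked: 35 h 40 min = 35.67 h.
Threshold 44 h → overtime 0 h 0 min, regular 35 h 40 min.

Regular 35.67 hours, overtime 0.00 hours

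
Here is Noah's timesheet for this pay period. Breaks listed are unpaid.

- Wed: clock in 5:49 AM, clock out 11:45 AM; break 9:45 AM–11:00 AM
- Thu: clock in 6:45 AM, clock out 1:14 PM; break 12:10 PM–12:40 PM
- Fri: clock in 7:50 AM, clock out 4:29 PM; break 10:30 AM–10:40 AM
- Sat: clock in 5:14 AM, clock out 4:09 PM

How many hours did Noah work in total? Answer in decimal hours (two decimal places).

Wed: 5:49 AM–11:45 AM = 5 h 56 min; less 75 min break → 4 h 41 min
Thu: 6:45 AM–1:14 PM = 6 h 29 min; less 30 min break → 5 h 59 min
Fri: 7:50 AM–4:29 PM = 8 h 39 min; less 10 min break → 8 h 29 min
Sat: 5:14 AM–4:09 PM = 10 h 55 min
Total: 4 h 41 min + 5 h 59 min + 8 h 29 min + 10 h 55 min = 30 h 4 min.

30.07 hours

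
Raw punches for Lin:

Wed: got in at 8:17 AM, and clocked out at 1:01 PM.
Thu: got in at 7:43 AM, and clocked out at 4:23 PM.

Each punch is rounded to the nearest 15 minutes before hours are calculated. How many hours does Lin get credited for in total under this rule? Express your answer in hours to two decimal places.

Wed: in 8:17 AM→8:15 AM, out 1:01 PM→1:00 PM; 4 h 45 min
Thu: in 7:43 AM→7:45 AM, out 4:23 PM→4:30 PM; 8 h 45 min
Total credited: 13 h 30 min.

13.50 hours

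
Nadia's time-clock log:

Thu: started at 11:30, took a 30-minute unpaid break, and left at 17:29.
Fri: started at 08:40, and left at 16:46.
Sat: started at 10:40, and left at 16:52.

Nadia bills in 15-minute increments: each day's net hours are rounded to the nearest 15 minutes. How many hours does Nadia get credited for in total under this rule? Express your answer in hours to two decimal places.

19.75 hours

Thu: 11:30–17:29 = 5 h 59 min − 30 min = 5 h 29 min → rounds to 5 h 30 min
Fri: 08:40–16:46 = 8 h 6 min → rounds to 8 h 0 min
Sat: 10:40–16:52 = 6 h 12 min → rounds to 6 h 15 min
Total credited: 19 h 45 min.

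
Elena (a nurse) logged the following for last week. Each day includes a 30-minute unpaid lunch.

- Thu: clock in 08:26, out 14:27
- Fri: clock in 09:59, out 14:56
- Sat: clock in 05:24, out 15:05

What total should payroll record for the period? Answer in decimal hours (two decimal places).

Thu: 08:26–14:27 = 6 h 1 min; less 30 min break → 5 h 31 min
Fri: 09:59–14:56 = 4 h 57 min; less 30 min break → 4 h 27 min
Sat: 05:24–15:05 = 9 h 41 min; less 30 min break → 9 h 11 min
Total: 5 h 31 min + 4 h 27 min + 9 h 11 min = 19 h 9 min.

19.15 hours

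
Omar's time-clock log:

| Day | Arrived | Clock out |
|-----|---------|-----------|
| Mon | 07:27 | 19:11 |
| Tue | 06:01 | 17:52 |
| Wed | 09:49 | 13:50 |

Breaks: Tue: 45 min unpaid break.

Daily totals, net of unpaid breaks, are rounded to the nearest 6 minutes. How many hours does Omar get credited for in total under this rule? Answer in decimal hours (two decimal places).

Mon: 07:27–19:11 = 11 h 44 min → rounds to 11 h 42 min
Tue: 06:01–17:52 = 11 h 51 min − 45 min = 11 h 6 min → rounds to 11 h 6 min
Wed: 09:49–13:50 = 4 h 1 min → rounds to 4 h 0 min
Total credited: 26 h 48 min.

26.80 hours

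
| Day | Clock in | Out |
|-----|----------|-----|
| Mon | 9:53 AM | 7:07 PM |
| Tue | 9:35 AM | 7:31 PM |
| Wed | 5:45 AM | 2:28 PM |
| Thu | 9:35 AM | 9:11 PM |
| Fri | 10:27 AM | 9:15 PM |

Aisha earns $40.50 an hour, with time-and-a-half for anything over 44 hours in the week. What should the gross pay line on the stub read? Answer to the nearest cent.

$2163.71

Mon: 9:53 AM–7:07 PM = 9 h 14 min
Tue: 9:35 AM–7:31 PM = 9 h 56 min
Wed: 5:45 AM–2:28 PM = 8 h 43 min
Thu: 9:35 AM–9:11 PM = 11 h 36 min
Fri: 10:27 AM–9:15 PM = 10 h 48 min
Total worked: 50 h 17 min = 3017 min.
Regular 44 h 0 min = 2640 min at $40.50/h; overtime 6 h 17 min = 377 min at $60.75/h.
Pay = (2640 × $40.50 + 377 × $60.75) ÷ 60 = $2163.71.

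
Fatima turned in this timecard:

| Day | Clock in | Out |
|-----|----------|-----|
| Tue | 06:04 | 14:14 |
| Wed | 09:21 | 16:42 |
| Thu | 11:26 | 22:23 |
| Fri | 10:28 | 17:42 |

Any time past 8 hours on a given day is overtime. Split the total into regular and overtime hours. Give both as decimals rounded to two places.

Tue: 06:04–14:14 = 8 h 10 min
Wed: 09:21–16:42 = 7 h 21 min
Thu: 11:26–22:23 = 10 h 57 min
Fri: 10:28–17:42 = 7 h 14 min
Tue reg 8 h 0 min / OT 0 h 10 min; Wed reg 7 h 21 min / OT 0 h 0 min; Thu reg 8 h 0 min / OT 2 h 57 min; Fri reg 7 h 14 min / OT 0 h 0 min.
Totals: regular 30 h 35 min, overtime 3 h 7 min.

Regular 30.58 hours, overtime 3.12 hours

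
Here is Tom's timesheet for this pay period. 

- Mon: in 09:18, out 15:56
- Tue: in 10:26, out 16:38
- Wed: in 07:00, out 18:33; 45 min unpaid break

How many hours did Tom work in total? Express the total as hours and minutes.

23 h 38 min

Mon: 09:18–15:56 = 6 h 38 min
Tue: 10:26–16:38 = 6 h 12 min
Wed: 07:00–18:33 = 11 h 33 min; less 45 min break → 10 h 48 min
Total: 6 h 38 min + 6 h 12 min + 10 h 48 min = 23 h 38 min.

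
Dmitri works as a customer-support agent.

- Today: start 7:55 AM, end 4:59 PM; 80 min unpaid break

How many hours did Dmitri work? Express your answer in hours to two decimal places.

7.73 hours

Today: 7:55 AM–4:59 PM = 9 h 4 min; less 80 min break → 7 h 44 min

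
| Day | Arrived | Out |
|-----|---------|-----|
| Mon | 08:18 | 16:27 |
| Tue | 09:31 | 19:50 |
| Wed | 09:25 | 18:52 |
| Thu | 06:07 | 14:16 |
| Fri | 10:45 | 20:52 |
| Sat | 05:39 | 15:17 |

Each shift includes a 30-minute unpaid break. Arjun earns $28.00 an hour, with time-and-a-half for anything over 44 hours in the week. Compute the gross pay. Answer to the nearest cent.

Mon: 08:18–16:27 = 8 h 9 min; less 30 min break → 7 h 39 min
Tue: 09:31–19:50 = 10 h 19 min; less 30 min break → 9 h 49 min
Wed: 09:25–18:52 = 9 h 27 min; less 30 min break → 8 h 57 min
Thu: 06:07–14:16 = 8 h 9 min; less 30 min break → 7 h 39 min
Fri: 10:45–20:52 = 10 h 7 min; less 30 min break → 9 h 37 min
Sat: 05:39–15:17 = 9 h 38 min; less 30 min break → 9 h 8 min
Total worked: 52 h 49 min = 3169 min.
Regular 44 h 0 min = 2640 min at $28.00/h; overtime 8 h 49 min = 529 min at $42.00/h.
Pay = (2640 × $28.00 + 529 × $42.00) ÷ 60 = $1602.30.

$1602.30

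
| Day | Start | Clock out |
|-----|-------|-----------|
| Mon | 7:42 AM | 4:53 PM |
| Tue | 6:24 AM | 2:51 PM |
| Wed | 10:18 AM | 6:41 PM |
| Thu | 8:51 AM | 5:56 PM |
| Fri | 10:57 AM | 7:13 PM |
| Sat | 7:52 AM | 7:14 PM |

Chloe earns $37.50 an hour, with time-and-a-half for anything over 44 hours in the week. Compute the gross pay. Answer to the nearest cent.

Mon: 7:42 AM–4:53 PM = 9 h 11 min
Tue: 6:24 AM–2:51 PM = 8 h 27 min
Wed: 10:18 AM–6:41 PM = 8 h 23 min
Thu: 8:51 AM–5:56 PM = 9 h 5 min
Fri: 10:57 AM–7:13 PM = 8 h 16 min
Sat: 7:52 AM–7:14 PM = 11 h 22 min
Total worked: 54 h 44 min = 3284 min.
Regular 44 h 0 min = 2640 min at $37.50/h; overtime 10 h 44 min = 644 min at $56.25/h.
Pay = (2640 × $37.50 + 644 × $56.25) ÷ 60 = $2253.75.

$2253.75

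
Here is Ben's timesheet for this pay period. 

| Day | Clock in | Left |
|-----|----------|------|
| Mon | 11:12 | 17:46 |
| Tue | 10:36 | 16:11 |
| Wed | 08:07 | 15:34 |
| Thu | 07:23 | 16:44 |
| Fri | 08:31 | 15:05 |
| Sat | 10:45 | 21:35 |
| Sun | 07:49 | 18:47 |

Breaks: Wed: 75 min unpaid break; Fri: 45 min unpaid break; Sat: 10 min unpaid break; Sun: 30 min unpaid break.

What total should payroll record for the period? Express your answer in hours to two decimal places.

54.65 hours

Mon: 11:12–17:46 = 6 h 34 min
Tue: 10:36–16:11 = 5 h 35 min
Wed: 08:07–15:34 = 7 h 27 min; less 75 min break → 6 h 12 min
Thu: 07:23–16:44 = 9 h 21 min
Fri: 08:31–15:05 = 6 h 34 min; less 45 min break → 5 h 49 min
Sat: 10:45–21:35 = 10 h 50 min; less 10 min break → 10 h 40 min
Sun: 07:49–18:47 = 10 h 58 min; less 30 min break → 10 h 28 min
Total: 6 h 34 min + 5 h 35 min + 6 h 12 min + 9 h 21 min + 5 h 49 min + 10 h 40 min + 10 h 28 min = 54 h 39 min.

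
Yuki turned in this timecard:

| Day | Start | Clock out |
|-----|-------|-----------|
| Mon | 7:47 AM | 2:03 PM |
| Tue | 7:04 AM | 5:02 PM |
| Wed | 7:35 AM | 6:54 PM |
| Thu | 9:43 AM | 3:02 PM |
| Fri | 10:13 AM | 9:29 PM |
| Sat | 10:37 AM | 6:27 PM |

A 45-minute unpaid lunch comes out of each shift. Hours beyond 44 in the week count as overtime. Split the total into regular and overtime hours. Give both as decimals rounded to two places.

Regular 44.00 hours, overtime 3.47 hours

Mon: 7:47 AM–2:03 PM = 6 h 16 min; less 45 min break → 5 h 31 min
Tue: 7:04 AM–5:02 PM = 9 h 58 min; less 45 min break → 9 h 13 min
Wed: 7:35 AM–6:54 PM = 11 h 19 min; less 45 min break → 10 h 34 min
Thu: 9:43 AM–3:02 PM = 5 h 19 min; less 45 min break → 4 h 34 min
Fri: 10:13 AM–9:29 PM = 11 h 16 min; less 45 min break → 10 h 31 min
Sat: 10:37 AM–6:27 PM = 7 h 50 min; less 45 min break → 7 h 5 min
Total worked: 47 h 28 min = 47.47 h.
Threshold 44 h → overtime 3 h 28 min, regular 44 h 0 min.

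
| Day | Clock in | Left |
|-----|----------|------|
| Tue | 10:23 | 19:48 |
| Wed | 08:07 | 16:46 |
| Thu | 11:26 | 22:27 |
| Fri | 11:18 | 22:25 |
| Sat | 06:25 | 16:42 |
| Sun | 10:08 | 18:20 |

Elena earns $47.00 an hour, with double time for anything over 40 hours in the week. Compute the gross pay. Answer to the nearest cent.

Tue: 10:23–19:48 = 9 h 25 min
Wed: 08:07–16:46 = 8 h 39 min
Thu: 11:26–22:27 = 11 h 1 min
Fri: 11:18–22:25 = 11 h 7 min
Sat: 06:25–16:42 = 10 h 17 min
Sun: 10:08–18:20 = 8 h 12 min
Total worked: 58 h 41 min = 3521 min.
Regular 40 h 0 min = 2400 min at $47.00/h; overtime 18 h 41 min = 1121 min at $94.00/h.
Pay = (2400 × $47.00 + 1121 × $94.00) ÷ 60 = $3636.23.

$3636.23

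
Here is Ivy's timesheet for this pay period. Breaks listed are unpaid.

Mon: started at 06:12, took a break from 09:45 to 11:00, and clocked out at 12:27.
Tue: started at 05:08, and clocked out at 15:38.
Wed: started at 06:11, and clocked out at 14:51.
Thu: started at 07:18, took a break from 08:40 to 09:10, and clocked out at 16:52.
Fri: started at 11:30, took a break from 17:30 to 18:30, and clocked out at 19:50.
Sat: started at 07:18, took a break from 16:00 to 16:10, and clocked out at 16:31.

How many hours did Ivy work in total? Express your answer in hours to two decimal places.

49.62 hours

Mon: 06:12–12:27 = 6 h 15 min; less 75 min break → 5 h 0 min
Tue: 05:08–15:38 = 10 h 30 min
Wed: 06:11–14:51 = 8 h 40 min
Thu: 07:18–16:52 = 9 h 34 min; less 30 min break → 9 h 4 min
Fri: 11:30–19:50 = 8 h 20 min; less 60 min break → 7 h 20 min
Sat: 07:18–16:31 = 9 h 13 min; less 10 min break → 9 h 3 min
Total: 5 h 0 min + 10 h 30 min + 8 h 40 min + 9 h 4 min + 7 h 20 min + 9 h 3 min = 49 h 37 min.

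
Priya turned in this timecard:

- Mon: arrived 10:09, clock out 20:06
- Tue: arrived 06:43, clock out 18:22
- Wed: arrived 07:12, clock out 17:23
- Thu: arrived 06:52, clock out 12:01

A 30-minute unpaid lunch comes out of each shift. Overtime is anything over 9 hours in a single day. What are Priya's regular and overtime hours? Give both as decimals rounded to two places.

Mon: 10:09–20:06 = 9 h 57 min; less 30 min break → 9 h 27 min
Tue: 06:43–18:22 = 11 h 39 min; less 30 min break → 11 h 9 min
Wed: 07:12–17:23 = 10 h 11 min; less 30 min break → 9 h 41 min
Thu: 06:52–12:01 = 5 h 9 min; less 30 min break → 4 h 39 min
Mon reg 9 h 0 min / OT 0 h 27 min; Tue reg 9 h 0 min / OT 2 h 9 min; Wed reg 9 h 0 min / OT 0 h 41 min; Thu reg 4 h 39 min / OT 0 h 0 min.
Totals: regular 31 h 39 min, overtime 3 h 17 min.

Regular 31.65 hours, overtime 3.28 hours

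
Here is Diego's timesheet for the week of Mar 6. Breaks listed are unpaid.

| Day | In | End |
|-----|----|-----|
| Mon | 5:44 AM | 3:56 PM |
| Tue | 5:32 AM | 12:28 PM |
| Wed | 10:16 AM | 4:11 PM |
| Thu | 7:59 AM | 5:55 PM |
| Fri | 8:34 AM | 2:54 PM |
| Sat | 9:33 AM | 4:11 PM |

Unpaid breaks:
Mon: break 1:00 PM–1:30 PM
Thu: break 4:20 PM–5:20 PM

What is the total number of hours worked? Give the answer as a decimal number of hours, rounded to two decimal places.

Mon: 5:44 AM–3:56 PM = 10 h 12 min; less 30 min break → 9 h 42 min
Tue: 5:32 AM–12:28 PM = 6 h 56 min
Wed: 10:16 AM–4:11 PM = 5 h 55 min
Thu: 7:59 AM–5:55 PM = 9 h 56 min; less 60 min break → 8 h 56 min
Fri: 8:34 AM–2:54 PM = 6 h 20 min
Sat: 9:33 AM–4:11 PM = 6 h 38 min
Total: 9 h 42 min + 6 h 56 min + 5 h 55 min + 8 h 56 min + 6 h 20 min + 6 h 38 min = 44 h 27 min.

44.45 hours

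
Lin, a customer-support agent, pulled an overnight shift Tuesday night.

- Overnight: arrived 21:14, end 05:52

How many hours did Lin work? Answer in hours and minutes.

8 h 38 min

Overnight: 21:14 → midnight = 2 h 46 min; midnight → 05:52 = 5 h 52 min; span 8 h 38 min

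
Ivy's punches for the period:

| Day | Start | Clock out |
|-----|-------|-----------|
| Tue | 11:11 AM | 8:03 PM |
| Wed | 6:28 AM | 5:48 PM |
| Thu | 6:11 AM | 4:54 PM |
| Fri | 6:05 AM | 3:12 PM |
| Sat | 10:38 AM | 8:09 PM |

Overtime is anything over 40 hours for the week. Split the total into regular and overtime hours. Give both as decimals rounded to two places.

Tue: 11:11 AM–8:03 PM = 8 h 52 min
Wed: 6:28 AM–5:48 PM = 11 h 20 min
Thu: 6:11 AM–4:54 PM = 10 h 43 min
Fri: 6:05 AM–3:12 PM = 9 h 7 min
Sat: 10:38 AM–8:09 PM = 9 h 31 min
Total worked: 49 h 33 min = 49.55 h.
Threshold 40 h → overtime 9 h 33 min, regular 40 h 0 min.

Regular 40.00 hours, overtime 9.55 hours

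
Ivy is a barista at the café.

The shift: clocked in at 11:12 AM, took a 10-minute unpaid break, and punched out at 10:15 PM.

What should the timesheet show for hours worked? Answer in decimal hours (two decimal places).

The shift: 11:12 AM–10:15 PM = 11 h 3 min; less 10 min break → 10 h 53 min

10.88 hours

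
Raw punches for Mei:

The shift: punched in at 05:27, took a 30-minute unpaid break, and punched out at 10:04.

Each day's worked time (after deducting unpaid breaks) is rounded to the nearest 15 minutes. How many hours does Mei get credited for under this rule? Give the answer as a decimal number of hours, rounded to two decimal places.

The shift: 05:27–10:04 = 4 h 37 min − 30 min = 4 h 7 min → rounds to 4 h 0 min

4.00 hours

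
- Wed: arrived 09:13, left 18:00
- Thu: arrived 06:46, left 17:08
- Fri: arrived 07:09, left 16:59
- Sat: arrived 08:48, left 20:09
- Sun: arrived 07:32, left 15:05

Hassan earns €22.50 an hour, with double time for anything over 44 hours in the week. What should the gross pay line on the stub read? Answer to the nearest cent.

Wed: 09:13–18:00 = 8 h 47 min
Thu: 06:46–17:08 = 10 h 22 min
Fri: 07:09–16:59 = 9 h 50 min
Sat: 08:48–20:09 = 11 h 21 min
Sun: 07:32–15:05 = 7 h 33 min
Total worked: 47 h 53 min = 2873 min.
Regular 44 h 0 min = 2640 min at €22.50/h; overtime 3 h 53 min = 233 min at €45.00/h.
Pay = (2640 × €22.50 + 233 × €45.00) ÷ 60 = €1164.75.

€1164.75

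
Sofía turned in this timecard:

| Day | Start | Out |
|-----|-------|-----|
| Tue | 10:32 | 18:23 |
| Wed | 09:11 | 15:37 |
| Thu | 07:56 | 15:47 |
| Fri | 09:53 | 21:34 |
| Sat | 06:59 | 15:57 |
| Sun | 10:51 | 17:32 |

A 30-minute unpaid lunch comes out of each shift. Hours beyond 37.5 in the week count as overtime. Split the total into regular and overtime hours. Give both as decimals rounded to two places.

Regular 37.50 hours, overtime 8.97 hours

Tue: 10:32–18:23 = 7 h 51 min; less 30 min break → 7 h 21 min
Wed: 09:11–15:37 = 6 h 26 min; less 30 min break → 5 h 56 min
Thu: 07:56–15:47 = 7 h 51 min; less 30 min break → 7 h 21 min
Fri: 09:53–21:34 = 11 h 41 min; less 30 min break → 11 h 11 min
Sat: 06:59–15:57 = 8 h 58 min; less 30 min break → 8 h 28 min
Sun: 10:51–17:32 = 6 h 41 min; less 30 min break → 6 h 11 min
Total worked: 46 h 28 min = 46.47 h.
Threshold 37.5 h → overtime 8 h 58 min, regular 37 h 30 min.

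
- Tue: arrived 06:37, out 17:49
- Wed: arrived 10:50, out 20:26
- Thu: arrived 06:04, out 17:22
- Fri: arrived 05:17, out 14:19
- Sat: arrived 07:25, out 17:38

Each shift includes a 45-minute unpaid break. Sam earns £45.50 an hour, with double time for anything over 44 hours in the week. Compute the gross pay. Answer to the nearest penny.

Tue: 06:37–17:49 = 11 h 12 min; less 45 min break → 10 h 27 min
Wed: 10:50–20:26 = 9 h 36 min; less 45 min break → 8 h 51 min
Thu: 06:04–17:22 = 11 h 18 min; less 45 min break → 10 h 33 min
Fri: 05:17–14:19 = 9 h 2 min; less 45 min break → 8 h 17 min
Sat: 07:25–17:38 = 10 h 13 min; less 45 min break → 9 h 28 min
Total worked: 47 h 36 min = 2856 min.
Regular 44 h 0 min = 2640 min at £45.50/h; overtime 3 h 36 min = 216 min at £91.00/h.
Pay = (2640 × £45.50 + 216 × £91.00) ÷ 60 = £2329.60.

£2329.60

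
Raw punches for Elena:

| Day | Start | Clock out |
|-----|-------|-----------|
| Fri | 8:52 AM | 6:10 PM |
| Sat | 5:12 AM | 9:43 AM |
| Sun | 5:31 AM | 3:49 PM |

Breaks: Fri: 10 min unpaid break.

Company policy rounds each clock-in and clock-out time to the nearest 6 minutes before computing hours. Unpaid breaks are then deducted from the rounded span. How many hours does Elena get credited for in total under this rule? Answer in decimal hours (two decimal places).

Fri: in 8:52 AM→8:54 AM, out 6:10 PM→6:12 PM; 9 h 18 min − 10 min = 9 h 8 min
Sat: in 5:12 AM→5:12 AM, out 9:43 AM→9:42 AM; 4 h 30 min
Sun: in 5:31 AM→5:30 AM, out 3:49 PM→3:48 PM; 10 h 18 min
Total credited: 23 h 56 min.

23.93 hours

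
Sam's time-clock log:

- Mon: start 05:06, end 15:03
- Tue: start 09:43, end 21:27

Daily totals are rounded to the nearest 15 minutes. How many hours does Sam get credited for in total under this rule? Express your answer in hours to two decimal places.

Mon: 05:06–15:03 = 9 h 57 min → rounds to 10 h 0 min
Tue: 09:43–21:27 = 11 h 44 min → rounds to 11 h 45 min
Total credited: 21 h 45 min.

21.75 hours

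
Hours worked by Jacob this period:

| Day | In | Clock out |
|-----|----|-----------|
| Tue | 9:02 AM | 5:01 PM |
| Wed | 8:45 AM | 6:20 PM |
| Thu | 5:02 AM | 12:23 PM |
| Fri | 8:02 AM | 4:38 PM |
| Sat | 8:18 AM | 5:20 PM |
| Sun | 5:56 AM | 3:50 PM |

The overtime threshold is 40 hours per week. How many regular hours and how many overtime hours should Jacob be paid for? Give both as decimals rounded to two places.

Regular 40.00 hours, overtime 12.45 hours

Tue: 9:02 AM–5:01 PM = 7 h 59 min
Wed: 8:45 AM–6:20 PM = 9 h 35 min
Thu: 5:02 AM–12:23 PM = 7 h 21 min
Fri: 8:02 AM–4:38 PM = 8 h 36 min
Sat: 8:18 AM–5:20 PM = 9 h 2 min
Sun: 5:56 AM–3:50 PM = 9 h 54 min
Total worked: 52 h 27 min = 52.45 h.
Threshold 40 h → overtime 12 h 27 min, regular 40 h 0 min.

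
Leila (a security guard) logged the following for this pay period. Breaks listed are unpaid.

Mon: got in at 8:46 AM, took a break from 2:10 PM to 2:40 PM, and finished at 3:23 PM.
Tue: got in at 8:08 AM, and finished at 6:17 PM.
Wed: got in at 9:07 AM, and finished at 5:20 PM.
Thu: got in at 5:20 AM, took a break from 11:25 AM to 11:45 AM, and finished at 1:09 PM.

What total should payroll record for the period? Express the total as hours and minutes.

Mon: 8:46 AM–3:23 PM = 6 h 37 min; less 30 min break → 6 h 7 min
Tue: 8:08 AM–6:17 PM = 10 h 9 min
Wed: 9:07 AM–5:20 PM = 8 h 13 min
Thu: 5:20 AM–1:09 PM = 7 h 49 min; less 20 min break → 7 h 29 min
Total: 6 h 7 min + 10 h 9 min + 8 h 13 min + 7 h 29 min = 31 h 58 min.

31 h 58 min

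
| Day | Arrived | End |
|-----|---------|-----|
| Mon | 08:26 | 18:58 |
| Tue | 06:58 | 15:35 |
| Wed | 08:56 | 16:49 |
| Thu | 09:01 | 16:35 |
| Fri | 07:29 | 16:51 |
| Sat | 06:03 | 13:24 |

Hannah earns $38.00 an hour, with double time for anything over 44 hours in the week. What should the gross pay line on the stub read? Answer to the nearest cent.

$2228.07

Mon: 08:26–18:58 = 10 h 32 min
Tue: 06:58–15:35 = 8 h 37 min
Wed: 08:56–16:49 = 7 h 53 min
Thu: 09:01–16:35 = 7 h 34 min
Fri: 07:29–16:51 = 9 h 22 min
Sat: 06:03–13:24 = 7 h 21 min
Total worked: 51 h 19 min = 3079 min.
Regular 44 h 0 min = 2640 min at $38.00/h; overtime 7 h 19 min = 439 min at $76.00/h.
Pay = (2640 × $38.00 + 439 × $76.00) ÷ 60 = $2228.07.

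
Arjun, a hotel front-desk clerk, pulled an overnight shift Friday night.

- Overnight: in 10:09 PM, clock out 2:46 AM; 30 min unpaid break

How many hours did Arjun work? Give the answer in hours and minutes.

Overnight: 10:09 PM → midnight = 1 h 51 min; midnight → 2:46 AM = 2 h 46 min; span 4 h 37 min; less 30 min break → 4 h 7 min

4 h 7 min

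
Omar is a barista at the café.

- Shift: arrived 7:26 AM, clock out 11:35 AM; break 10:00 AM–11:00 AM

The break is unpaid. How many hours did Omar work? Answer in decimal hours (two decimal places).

Shift: 7:26 AM–11:35 AM = 4 h 9 min; less 60 min break → 3 h 9 min

3.15 hours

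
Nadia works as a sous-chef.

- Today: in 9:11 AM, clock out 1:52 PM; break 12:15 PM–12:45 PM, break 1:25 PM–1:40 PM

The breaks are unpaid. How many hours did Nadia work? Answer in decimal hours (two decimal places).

3.93 hours

Today: 9:11 AM–1:52 PM = 4 h 41 min; less 45 min break → 3 h 56 min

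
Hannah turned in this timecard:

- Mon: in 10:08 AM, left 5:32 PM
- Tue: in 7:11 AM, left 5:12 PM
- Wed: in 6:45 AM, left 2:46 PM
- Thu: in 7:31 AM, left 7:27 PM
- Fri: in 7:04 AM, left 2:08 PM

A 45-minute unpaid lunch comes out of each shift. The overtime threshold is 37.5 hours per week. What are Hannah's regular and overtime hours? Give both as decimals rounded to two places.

Mon: 10:08 AM–5:32 PM = 7 h 24 min; less 45 min break → 6 h 39 min
Tue: 7:11 AM–5:12 PM = 10 h 1 min; less 45 min break → 9 h 16 min
Wed: 6:45 AM–2:46 PM = 8 h 1 min; less 45 min break → 7 h 16 min
Thu: 7:31 AM–7:27 PM = 11 h 56 min; less 45 min break → 11 h 11 min
Fri: 7:04 AM–2:08 PM = 7 h 4 min; less 45 min break → 6 h 19 min
Total worked: 40 h 41 min = 40.68 h.
Threshold 37.5 h → overtime 3 h 11 min, regular 37 h 30 min.

Regular 37.50 hours, overtime 3.18 hours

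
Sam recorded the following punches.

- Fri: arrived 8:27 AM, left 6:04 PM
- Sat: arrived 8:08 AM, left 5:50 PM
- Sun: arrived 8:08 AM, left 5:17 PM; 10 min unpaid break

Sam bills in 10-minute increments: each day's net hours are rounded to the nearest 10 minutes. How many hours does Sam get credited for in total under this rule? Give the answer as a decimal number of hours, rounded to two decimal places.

28.33 hours

Fri: 8:27 AM–6:04 PM = 9 h 37 min → rounds to 9 h 40 min
Sat: 8:08 AM–5:50 PM = 9 h 42 min → rounds to 9 h 40 min
Sun: 8:08 AM–5:17 PM = 9 h 9 min − 10 min = 8 h 59 min → rounds to 9 h 0 min
Total credited: 28 h 20 min.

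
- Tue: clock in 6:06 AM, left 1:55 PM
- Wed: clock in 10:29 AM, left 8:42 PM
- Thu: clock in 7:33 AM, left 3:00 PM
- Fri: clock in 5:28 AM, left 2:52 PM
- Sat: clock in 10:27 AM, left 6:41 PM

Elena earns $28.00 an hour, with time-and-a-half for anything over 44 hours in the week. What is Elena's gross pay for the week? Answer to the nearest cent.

$1207.27

Tue: 6:06 AM–1:55 PM = 7 h 49 min
Wed: 10:29 AM–8:42 PM = 10 h 13 min
Thu: 7:33 AM–3:00 PM = 7 h 27 min
Fri: 5:28 AM–2:52 PM = 9 h 24 min
Sat: 10:27 AM–6:41 PM = 8 h 14 min
Total worked: 43 h 7 min = 2587 min.
Regular 43 h 7 min = 2587 min at $28.00/h; overtime 0 h 0 min = 0 min at $42.00/h.
Pay = (2587 × $28.00 + 0 × $42.00) ÷ 60 = $1207.27.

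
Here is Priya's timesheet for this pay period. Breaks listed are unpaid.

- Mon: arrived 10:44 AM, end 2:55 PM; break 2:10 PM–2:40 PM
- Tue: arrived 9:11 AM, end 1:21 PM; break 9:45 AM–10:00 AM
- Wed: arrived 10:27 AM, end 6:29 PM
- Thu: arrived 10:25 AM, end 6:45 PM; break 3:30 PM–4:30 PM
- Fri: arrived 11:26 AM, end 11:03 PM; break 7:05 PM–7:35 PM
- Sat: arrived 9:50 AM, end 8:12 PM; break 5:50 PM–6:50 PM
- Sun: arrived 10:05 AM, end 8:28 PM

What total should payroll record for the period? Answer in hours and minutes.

Mon: 10:44 AM–2:55 PM = 4 h 11 min; less 30 min break → 3 h 41 min
Tue: 9:11 AM–1:21 PM = 4 h 10 min; less 15 min break → 3 h 55 min
Wed: 10:27 AM–6:29 PM = 8 h 2 min
Thu: 10:25 AM–6:45 PM = 8 h 20 min; less 60 min break → 7 h 20 min
Fri: 11:26 AM–11:03 PM = 11 h 37 min; less 30 min break → 11 h 7 min
Sat: 9:50 AM–8:12 PM = 10 h 22 min; less 60 min break → 9 h 22 min
Sun: 10:05 AM–8:28 PM = 10 h 23 min
Total: 3 h 41 min + 3 h 55 min + 8 h 2 min + 7 h 20 min + 11 h 7 min + 9 h 22 min + 10 h 23 min = 53 h 50 min.

53 h 50 min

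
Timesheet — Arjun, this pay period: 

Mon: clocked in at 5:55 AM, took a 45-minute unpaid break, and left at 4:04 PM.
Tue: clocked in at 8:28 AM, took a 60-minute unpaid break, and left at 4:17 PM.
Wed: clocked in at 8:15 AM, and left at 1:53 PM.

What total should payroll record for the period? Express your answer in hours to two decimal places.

Mon: 5:55 AM–4:04 PM = 10 h 9 min; less 45 min break → 9 h 24 min
Tue: 8:28 AM–4:17 PM = 7 h 49 min; less 60 min break → 6 h 49 min
Wed: 8:15 AM–1:53 PM = 5 h 38 min
Total: 9 h 24 min + 6 h 49 min + 5 h 38 min = 21 h 51 min.

21.85 hours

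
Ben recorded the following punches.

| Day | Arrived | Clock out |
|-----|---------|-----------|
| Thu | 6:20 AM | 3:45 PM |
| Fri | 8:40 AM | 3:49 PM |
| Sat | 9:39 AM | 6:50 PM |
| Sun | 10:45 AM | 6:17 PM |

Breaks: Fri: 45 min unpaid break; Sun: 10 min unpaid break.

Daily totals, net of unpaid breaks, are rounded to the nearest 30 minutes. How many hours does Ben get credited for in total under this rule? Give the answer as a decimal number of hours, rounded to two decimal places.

Thu: 6:20 AM–3:45 PM = 9 h 25 min → rounds to 9 h 30 min
Fri: 8:40 AM–3:49 PM = 7 h 9 min − 45 min = 6 h 24 min → rounds to 6 h 30 min
Sat: 9:39 AM–6:50 PM = 9 h 11 min → rounds to 9 h 0 min
Sun: 10:45 AM–6:17 PM = 7 h 32 min − 10 min = 7 h 22 min → rounds to 7 h 30 min
Total credited: 32 h 30 min.

32.50 hours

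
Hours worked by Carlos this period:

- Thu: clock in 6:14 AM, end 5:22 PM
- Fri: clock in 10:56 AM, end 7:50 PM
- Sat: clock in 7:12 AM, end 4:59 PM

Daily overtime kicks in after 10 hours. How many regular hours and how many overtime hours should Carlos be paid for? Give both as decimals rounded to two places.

Thu: 6:14 AM–5:22 PM = 11 h 8 min
Fri: 10:56 AM–7:50 PM = 8 h 54 min
Sat: 7:12 AM–4:59 PM = 9 h 47 min
Thu reg 10 h 0 min / OT 1 h 8 min; Fri reg 8 h 54 min / OT 0 h 0 min; Sat reg 9 h 47 min / OT 0 h 0 min.
Totals: regular 28 h 41 min, overtime 1 h 8 min.

Regular 28.68 hours, overtime 1.13 hours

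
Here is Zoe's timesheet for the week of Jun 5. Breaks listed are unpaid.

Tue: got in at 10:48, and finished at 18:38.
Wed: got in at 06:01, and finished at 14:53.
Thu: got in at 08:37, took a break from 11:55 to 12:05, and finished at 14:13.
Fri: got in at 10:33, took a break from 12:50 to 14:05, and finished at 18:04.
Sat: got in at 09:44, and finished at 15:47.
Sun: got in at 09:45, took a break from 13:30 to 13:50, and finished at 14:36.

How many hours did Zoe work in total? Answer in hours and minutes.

Tue: 10:48–18:38 = 7 h 50 min
Wed: 06:01–14:53 = 8 h 52 min
Thu: 08:37–14:13 = 5 h 36 min; less 10 min break → 5 h 26 min
Fri: 10:33–18:04 = 7 h 31 min; less 75 min break → 6 h 16 min
Sat: 09:44–15:47 = 6 h 3 min
Sun: 09:45–14:36 = 4 h 51 min; less 20 min break → 4 h 31 min
Total: 7 h 50 min + 8 h 52 min + 5 h 26 min + 6 h 16 min + 6 h 3 min + 4 h 31 min = 38 h 58 min.

38 h 58 min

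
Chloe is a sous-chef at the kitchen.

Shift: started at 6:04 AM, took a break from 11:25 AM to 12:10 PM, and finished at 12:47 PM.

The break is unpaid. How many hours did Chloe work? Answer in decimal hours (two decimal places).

Shift: 6:04 AM–12:47 PM = 6 h 43 min; less 45 min break → 5 h 58 min

5.97 hours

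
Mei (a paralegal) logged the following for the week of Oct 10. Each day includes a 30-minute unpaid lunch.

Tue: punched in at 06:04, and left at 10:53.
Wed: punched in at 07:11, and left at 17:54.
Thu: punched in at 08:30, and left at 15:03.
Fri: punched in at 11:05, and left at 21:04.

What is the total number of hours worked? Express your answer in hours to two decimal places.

Tue: 06:04–10:53 = 4 h 49 min; less 30 min break → 4 h 19 min
Wed: 07:11–17:54 = 10 h 43 min; less 30 min break → 10 h 13 min
Thu: 08:30–15:03 = 6 h 33 min; less 30 min break → 6 h 3 min
Fri: 11:05–21:04 = 9 h 59 min; less 30 min break → 9 h 29 min
Total: 4 h 19 min + 10 h 13 min + 6 h 3 min + 9 h 29 min = 30 h 4 min.

30.07 hours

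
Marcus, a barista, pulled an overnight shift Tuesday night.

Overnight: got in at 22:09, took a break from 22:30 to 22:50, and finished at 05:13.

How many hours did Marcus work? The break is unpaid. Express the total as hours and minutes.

Overnight: 22:09 → midnight = 1 h 51 min; midnight → 05:13 = 5 h 13 min; span 7 h 4 min; less 20 min break → 6 h 44 min

6 h 44 min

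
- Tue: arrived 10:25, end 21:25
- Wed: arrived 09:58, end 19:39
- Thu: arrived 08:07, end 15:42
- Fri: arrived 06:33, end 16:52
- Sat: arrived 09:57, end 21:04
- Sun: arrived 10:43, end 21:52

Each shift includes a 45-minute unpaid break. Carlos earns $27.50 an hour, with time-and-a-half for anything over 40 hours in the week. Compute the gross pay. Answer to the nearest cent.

$1774.44

Tue: 10:25–21:25 = 11 h 0 min; less 45 min break → 10 h 15 min
Wed: 09:58–19:39 = 9 h 41 min; less 45 min break → 8 h 56 min
Thu: 08:07–15:42 = 7 h 35 min; less 45 min break → 6 h 50 min
Fri: 06:33–16:52 = 10 h 19 min; less 45 min break → 9 h 34 min
Sat: 09:57–21:04 = 11 h 7 min; less 45 min break → 10 h 22 min
Sun: 10:43–21:52 = 11 h 9 min; less 45 min break → 10 h 24 min
Total worked: 56 h 21 min = 3381 min.
Regular 40 h 0 min = 2400 min at $27.50/h; overtime 16 h 21 min = 981 min at $41.25/h.
Pay = (2400 × $27.50 + 981 × $41.25) ÷ 60 = $1774.44.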